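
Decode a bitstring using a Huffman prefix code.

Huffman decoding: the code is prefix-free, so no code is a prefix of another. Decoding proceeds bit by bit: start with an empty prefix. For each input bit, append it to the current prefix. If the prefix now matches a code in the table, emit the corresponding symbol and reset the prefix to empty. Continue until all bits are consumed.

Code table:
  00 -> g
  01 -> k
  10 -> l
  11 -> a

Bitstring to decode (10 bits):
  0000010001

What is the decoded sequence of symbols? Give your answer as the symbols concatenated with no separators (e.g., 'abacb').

Answer: ggkgk

Derivation:
Bit 0: prefix='0' (no match yet)
Bit 1: prefix='00' -> emit 'g', reset
Bit 2: prefix='0' (no match yet)
Bit 3: prefix='00' -> emit 'g', reset
Bit 4: prefix='0' (no match yet)
Bit 5: prefix='01' -> emit 'k', reset
Bit 6: prefix='0' (no match yet)
Bit 7: prefix='00' -> emit 'g', reset
Bit 8: prefix='0' (no match yet)
Bit 9: prefix='01' -> emit 'k', reset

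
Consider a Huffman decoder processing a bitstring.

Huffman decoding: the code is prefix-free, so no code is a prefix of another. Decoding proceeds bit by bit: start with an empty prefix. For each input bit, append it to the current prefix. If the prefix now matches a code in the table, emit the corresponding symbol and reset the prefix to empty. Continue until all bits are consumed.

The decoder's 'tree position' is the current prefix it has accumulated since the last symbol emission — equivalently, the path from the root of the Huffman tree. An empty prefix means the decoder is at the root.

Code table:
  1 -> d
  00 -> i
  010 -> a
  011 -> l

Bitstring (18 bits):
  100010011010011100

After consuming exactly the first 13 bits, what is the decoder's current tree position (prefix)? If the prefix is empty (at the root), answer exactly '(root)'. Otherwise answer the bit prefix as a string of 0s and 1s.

Answer: 0

Derivation:
Bit 0: prefix='1' -> emit 'd', reset
Bit 1: prefix='0' (no match yet)
Bit 2: prefix='00' -> emit 'i', reset
Bit 3: prefix='0' (no match yet)
Bit 4: prefix='01' (no match yet)
Bit 5: prefix='010' -> emit 'a', reset
Bit 6: prefix='0' (no match yet)
Bit 7: prefix='01' (no match yet)
Bit 8: prefix='011' -> emit 'l', reset
Bit 9: prefix='0' (no match yet)
Bit 10: prefix='01' (no match yet)
Bit 11: prefix='010' -> emit 'a', reset
Bit 12: prefix='0' (no match yet)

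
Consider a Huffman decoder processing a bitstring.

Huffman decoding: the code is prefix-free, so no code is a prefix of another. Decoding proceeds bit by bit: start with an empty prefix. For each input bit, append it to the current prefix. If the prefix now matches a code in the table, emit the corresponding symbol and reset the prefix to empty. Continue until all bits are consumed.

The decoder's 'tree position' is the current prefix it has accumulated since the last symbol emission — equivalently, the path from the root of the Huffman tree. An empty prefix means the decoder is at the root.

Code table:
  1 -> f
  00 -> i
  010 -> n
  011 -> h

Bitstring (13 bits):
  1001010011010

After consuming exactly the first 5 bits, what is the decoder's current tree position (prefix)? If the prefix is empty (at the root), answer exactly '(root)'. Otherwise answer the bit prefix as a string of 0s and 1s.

Answer: 0

Derivation:
Bit 0: prefix='1' -> emit 'f', reset
Bit 1: prefix='0' (no match yet)
Bit 2: prefix='00' -> emit 'i', reset
Bit 3: prefix='1' -> emit 'f', reset
Bit 4: prefix='0' (no match yet)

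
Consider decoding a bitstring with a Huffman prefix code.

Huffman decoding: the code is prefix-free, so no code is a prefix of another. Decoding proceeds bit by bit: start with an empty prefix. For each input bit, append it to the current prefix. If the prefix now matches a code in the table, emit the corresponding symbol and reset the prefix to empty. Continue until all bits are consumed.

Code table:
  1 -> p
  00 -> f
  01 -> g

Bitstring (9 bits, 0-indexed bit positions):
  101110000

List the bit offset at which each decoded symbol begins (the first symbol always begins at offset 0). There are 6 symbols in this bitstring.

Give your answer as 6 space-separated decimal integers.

Answer: 0 1 3 4 5 7

Derivation:
Bit 0: prefix='1' -> emit 'p', reset
Bit 1: prefix='0' (no match yet)
Bit 2: prefix='01' -> emit 'g', reset
Bit 3: prefix='1' -> emit 'p', reset
Bit 4: prefix='1' -> emit 'p', reset
Bit 5: prefix='0' (no match yet)
Bit 6: prefix='00' -> emit 'f', reset
Bit 7: prefix='0' (no match yet)
Bit 8: prefix='00' -> emit 'f', reset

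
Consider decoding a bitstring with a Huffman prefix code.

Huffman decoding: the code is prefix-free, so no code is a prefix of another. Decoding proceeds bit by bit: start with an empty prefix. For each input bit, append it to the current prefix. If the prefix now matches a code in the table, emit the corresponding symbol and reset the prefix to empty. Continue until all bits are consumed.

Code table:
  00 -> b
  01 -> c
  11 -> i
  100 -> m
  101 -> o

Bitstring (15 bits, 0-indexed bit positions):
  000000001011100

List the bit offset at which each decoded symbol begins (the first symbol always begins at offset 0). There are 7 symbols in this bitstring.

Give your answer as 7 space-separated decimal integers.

Answer: 0 2 4 6 8 11 13

Derivation:
Bit 0: prefix='0' (no match yet)
Bit 1: prefix='00' -> emit 'b', reset
Bit 2: prefix='0' (no match yet)
Bit 3: prefix='00' -> emit 'b', reset
Bit 4: prefix='0' (no match yet)
Bit 5: prefix='00' -> emit 'b', reset
Bit 6: prefix='0' (no match yet)
Bit 7: prefix='00' -> emit 'b', reset
Bit 8: prefix='1' (no match yet)
Bit 9: prefix='10' (no match yet)
Bit 10: prefix='101' -> emit 'o', reset
Bit 11: prefix='1' (no match yet)
Bit 12: prefix='11' -> emit 'i', reset
Bit 13: prefix='0' (no match yet)
Bit 14: prefix='00' -> emit 'b', reset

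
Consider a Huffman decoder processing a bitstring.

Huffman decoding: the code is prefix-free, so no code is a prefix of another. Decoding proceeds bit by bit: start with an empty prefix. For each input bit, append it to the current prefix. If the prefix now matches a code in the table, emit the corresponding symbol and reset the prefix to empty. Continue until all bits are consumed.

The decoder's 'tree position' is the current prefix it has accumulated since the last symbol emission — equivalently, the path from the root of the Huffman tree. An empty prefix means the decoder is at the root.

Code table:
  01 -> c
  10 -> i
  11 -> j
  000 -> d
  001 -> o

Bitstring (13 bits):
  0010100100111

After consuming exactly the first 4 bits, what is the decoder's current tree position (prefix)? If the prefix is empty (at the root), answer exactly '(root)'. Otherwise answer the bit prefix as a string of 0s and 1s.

Answer: 0

Derivation:
Bit 0: prefix='0' (no match yet)
Bit 1: prefix='00' (no match yet)
Bit 2: prefix='001' -> emit 'o', reset
Bit 3: prefix='0' (no match yet)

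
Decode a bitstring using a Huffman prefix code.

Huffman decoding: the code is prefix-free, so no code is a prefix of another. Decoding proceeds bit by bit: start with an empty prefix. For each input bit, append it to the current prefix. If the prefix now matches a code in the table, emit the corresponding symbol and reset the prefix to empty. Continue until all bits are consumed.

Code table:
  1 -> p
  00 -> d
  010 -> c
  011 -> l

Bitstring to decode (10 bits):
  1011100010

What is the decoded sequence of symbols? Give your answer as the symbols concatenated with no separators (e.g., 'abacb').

Answer: plpdc

Derivation:
Bit 0: prefix='1' -> emit 'p', reset
Bit 1: prefix='0' (no match yet)
Bit 2: prefix='01' (no match yet)
Bit 3: prefix='011' -> emit 'l', reset
Bit 4: prefix='1' -> emit 'p', reset
Bit 5: prefix='0' (no match yet)
Bit 6: prefix='00' -> emit 'd', reset
Bit 7: prefix='0' (no match yet)
Bit 8: prefix='01' (no match yet)
Bit 9: prefix='010' -> emit 'c', reset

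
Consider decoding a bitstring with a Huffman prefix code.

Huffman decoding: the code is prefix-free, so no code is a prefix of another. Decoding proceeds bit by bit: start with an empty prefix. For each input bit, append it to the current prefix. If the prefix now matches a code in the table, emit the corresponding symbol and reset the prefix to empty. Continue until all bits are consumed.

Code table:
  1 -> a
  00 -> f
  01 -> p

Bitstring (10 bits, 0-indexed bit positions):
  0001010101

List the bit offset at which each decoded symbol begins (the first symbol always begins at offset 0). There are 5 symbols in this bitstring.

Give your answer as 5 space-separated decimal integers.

Answer: 0 2 4 6 8

Derivation:
Bit 0: prefix='0' (no match yet)
Bit 1: prefix='00' -> emit 'f', reset
Bit 2: prefix='0' (no match yet)
Bit 3: prefix='01' -> emit 'p', reset
Bit 4: prefix='0' (no match yet)
Bit 5: prefix='01' -> emit 'p', reset
Bit 6: prefix='0' (no match yet)
Bit 7: prefix='01' -> emit 'p', reset
Bit 8: prefix='0' (no match yet)
Bit 9: prefix='01' -> emit 'p', reset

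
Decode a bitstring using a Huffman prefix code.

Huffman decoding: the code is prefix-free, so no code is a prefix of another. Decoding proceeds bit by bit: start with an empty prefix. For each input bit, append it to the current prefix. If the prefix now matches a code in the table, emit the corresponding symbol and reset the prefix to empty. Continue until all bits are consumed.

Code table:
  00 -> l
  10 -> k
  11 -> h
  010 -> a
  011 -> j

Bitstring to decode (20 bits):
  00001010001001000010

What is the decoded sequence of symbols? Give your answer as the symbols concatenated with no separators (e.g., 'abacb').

Answer: llkklkala

Derivation:
Bit 0: prefix='0' (no match yet)
Bit 1: prefix='00' -> emit 'l', reset
Bit 2: prefix='0' (no match yet)
Bit 3: prefix='00' -> emit 'l', reset
Bit 4: prefix='1' (no match yet)
Bit 5: prefix='10' -> emit 'k', reset
Bit 6: prefix='1' (no match yet)
Bit 7: prefix='10' -> emit 'k', reset
Bit 8: prefix='0' (no match yet)
Bit 9: prefix='00' -> emit 'l', reset
Bit 10: prefix='1' (no match yet)
Bit 11: prefix='10' -> emit 'k', reset
Bit 12: prefix='0' (no match yet)
Bit 13: prefix='01' (no match yet)
Bit 14: prefix='010' -> emit 'a', reset
Bit 15: prefix='0' (no match yet)
Bit 16: prefix='00' -> emit 'l', reset
Bit 17: prefix='0' (no match yet)
Bit 18: prefix='01' (no match yet)
Bit 19: prefix='010' -> emit 'a', reset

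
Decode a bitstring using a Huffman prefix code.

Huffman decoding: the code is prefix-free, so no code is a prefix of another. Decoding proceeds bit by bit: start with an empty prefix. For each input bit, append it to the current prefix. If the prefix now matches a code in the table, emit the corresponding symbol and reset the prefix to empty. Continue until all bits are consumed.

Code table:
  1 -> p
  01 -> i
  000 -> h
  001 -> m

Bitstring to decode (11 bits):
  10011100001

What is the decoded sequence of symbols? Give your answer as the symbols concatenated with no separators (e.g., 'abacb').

Bit 0: prefix='1' -> emit 'p', reset
Bit 1: prefix='0' (no match yet)
Bit 2: prefix='00' (no match yet)
Bit 3: prefix='001' -> emit 'm', reset
Bit 4: prefix='1' -> emit 'p', reset
Bit 5: prefix='1' -> emit 'p', reset
Bit 6: prefix='0' (no match yet)
Bit 7: prefix='00' (no match yet)
Bit 8: prefix='000' -> emit 'h', reset
Bit 9: prefix='0' (no match yet)
Bit 10: prefix='01' -> emit 'i', reset

Answer: pmpphi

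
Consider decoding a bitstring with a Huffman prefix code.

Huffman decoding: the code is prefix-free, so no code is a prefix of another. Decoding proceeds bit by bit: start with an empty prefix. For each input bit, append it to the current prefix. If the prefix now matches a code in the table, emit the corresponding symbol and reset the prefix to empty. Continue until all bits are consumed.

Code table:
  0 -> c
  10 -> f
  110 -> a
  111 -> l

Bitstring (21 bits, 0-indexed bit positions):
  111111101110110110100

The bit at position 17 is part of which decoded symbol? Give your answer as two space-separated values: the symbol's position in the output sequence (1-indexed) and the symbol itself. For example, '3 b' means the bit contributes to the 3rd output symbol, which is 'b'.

Answer: 7 a

Derivation:
Bit 0: prefix='1' (no match yet)
Bit 1: prefix='11' (no match yet)
Bit 2: prefix='111' -> emit 'l', reset
Bit 3: prefix='1' (no match yet)
Bit 4: prefix='11' (no match yet)
Bit 5: prefix='111' -> emit 'l', reset
Bit 6: prefix='1' (no match yet)
Bit 7: prefix='10' -> emit 'f', reset
Bit 8: prefix='1' (no match yet)
Bit 9: prefix='11' (no match yet)
Bit 10: prefix='111' -> emit 'l', reset
Bit 11: prefix='0' -> emit 'c', reset
Bit 12: prefix='1' (no match yet)
Bit 13: prefix='11' (no match yet)
Bit 14: prefix='110' -> emit 'a', reset
Bit 15: prefix='1' (no match yet)
Bit 16: prefix='11' (no match yet)
Bit 17: prefix='110' -> emit 'a', reset
Bit 18: prefix='1' (no match yet)
Bit 19: prefix='10' -> emit 'f', reset
Bit 20: prefix='0' -> emit 'c', reset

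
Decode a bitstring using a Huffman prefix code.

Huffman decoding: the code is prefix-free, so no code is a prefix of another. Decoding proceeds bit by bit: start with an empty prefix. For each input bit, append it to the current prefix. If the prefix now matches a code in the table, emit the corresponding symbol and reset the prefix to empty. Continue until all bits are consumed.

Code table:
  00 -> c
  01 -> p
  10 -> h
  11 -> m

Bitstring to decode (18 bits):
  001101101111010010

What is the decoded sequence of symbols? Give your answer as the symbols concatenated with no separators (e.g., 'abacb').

Answer: cmphmmpch

Derivation:
Bit 0: prefix='0' (no match yet)
Bit 1: prefix='00' -> emit 'c', reset
Bit 2: prefix='1' (no match yet)
Bit 3: prefix='11' -> emit 'm', reset
Bit 4: prefix='0' (no match yet)
Bit 5: prefix='01' -> emit 'p', reset
Bit 6: prefix='1' (no match yet)
Bit 7: prefix='10' -> emit 'h', reset
Bit 8: prefix='1' (no match yet)
Bit 9: prefix='11' -> emit 'm', reset
Bit 10: prefix='1' (no match yet)
Bit 11: prefix='11' -> emit 'm', reset
Bit 12: prefix='0' (no match yet)
Bit 13: prefix='01' -> emit 'p', reset
Bit 14: prefix='0' (no match yet)
Bit 15: prefix='00' -> emit 'c', reset
Bit 16: prefix='1' (no match yet)
Bit 17: prefix='10' -> emit 'h', reset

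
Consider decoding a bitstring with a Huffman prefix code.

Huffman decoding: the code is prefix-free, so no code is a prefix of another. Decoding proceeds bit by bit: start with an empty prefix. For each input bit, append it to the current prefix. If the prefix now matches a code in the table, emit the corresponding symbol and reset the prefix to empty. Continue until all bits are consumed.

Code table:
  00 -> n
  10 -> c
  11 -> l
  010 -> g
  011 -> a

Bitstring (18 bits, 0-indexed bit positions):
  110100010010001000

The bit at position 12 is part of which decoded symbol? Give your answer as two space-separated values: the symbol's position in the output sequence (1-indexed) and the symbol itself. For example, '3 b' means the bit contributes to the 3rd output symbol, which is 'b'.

Bit 0: prefix='1' (no match yet)
Bit 1: prefix='11' -> emit 'l', reset
Bit 2: prefix='0' (no match yet)
Bit 3: prefix='01' (no match yet)
Bit 4: prefix='010' -> emit 'g', reset
Bit 5: prefix='0' (no match yet)
Bit 6: prefix='00' -> emit 'n', reset
Bit 7: prefix='1' (no match yet)
Bit 8: prefix='10' -> emit 'c', reset
Bit 9: prefix='0' (no match yet)
Bit 10: prefix='01' (no match yet)
Bit 11: prefix='010' -> emit 'g', reset
Bit 12: prefix='0' (no match yet)
Bit 13: prefix='00' -> emit 'n', reset
Bit 14: prefix='1' (no match yet)
Bit 15: prefix='10' -> emit 'c', reset
Bit 16: prefix='0' (no match yet)

Answer: 6 n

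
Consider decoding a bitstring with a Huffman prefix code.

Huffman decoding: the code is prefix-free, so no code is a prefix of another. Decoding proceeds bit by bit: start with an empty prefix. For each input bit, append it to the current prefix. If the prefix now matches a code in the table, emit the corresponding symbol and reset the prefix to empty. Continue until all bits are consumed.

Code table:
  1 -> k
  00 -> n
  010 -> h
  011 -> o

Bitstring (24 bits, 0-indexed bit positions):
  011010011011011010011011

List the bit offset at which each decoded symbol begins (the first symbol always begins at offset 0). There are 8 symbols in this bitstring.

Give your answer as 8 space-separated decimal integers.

Answer: 0 3 6 9 12 15 18 21

Derivation:
Bit 0: prefix='0' (no match yet)
Bit 1: prefix='01' (no match yet)
Bit 2: prefix='011' -> emit 'o', reset
Bit 3: prefix='0' (no match yet)
Bit 4: prefix='01' (no match yet)
Bit 5: prefix='010' -> emit 'h', reset
Bit 6: prefix='0' (no match yet)
Bit 7: prefix='01' (no match yet)
Bit 8: prefix='011' -> emit 'o', reset
Bit 9: prefix='0' (no match yet)
Bit 10: prefix='01' (no match yet)
Bit 11: prefix='011' -> emit 'o', reset
Bit 12: prefix='0' (no match yet)
Bit 13: prefix='01' (no match yet)
Bit 14: prefix='011' -> emit 'o', reset
Bit 15: prefix='0' (no match yet)
Bit 16: prefix='01' (no match yet)
Bit 17: prefix='010' -> emit 'h', reset
Bit 18: prefix='0' (no match yet)
Bit 19: prefix='01' (no match yet)
Bit 20: prefix='011' -> emit 'o', reset
Bit 21: prefix='0' (no match yet)
Bit 22: prefix='01' (no match yet)
Bit 23: prefix='011' -> emit 'o', reset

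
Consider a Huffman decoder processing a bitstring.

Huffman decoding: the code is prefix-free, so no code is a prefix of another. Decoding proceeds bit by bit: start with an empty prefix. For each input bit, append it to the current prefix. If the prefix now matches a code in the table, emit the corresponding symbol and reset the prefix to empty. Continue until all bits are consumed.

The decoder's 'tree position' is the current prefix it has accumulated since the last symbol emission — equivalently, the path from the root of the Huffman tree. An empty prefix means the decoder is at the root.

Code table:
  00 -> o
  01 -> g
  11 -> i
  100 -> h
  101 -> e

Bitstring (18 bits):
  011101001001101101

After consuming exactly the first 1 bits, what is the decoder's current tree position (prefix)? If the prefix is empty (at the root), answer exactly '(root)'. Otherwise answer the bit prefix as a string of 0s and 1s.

Answer: 0

Derivation:
Bit 0: prefix='0' (no match yet)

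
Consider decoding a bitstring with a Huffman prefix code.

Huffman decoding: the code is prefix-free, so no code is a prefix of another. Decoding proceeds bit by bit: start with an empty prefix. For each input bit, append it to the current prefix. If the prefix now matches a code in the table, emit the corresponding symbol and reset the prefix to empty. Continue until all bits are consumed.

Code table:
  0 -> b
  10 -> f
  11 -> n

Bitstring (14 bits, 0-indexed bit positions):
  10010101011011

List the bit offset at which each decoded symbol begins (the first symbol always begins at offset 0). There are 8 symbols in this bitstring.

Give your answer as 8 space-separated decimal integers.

Bit 0: prefix='1' (no match yet)
Bit 1: prefix='10' -> emit 'f', reset
Bit 2: prefix='0' -> emit 'b', reset
Bit 3: prefix='1' (no match yet)
Bit 4: prefix='10' -> emit 'f', reset
Bit 5: prefix='1' (no match yet)
Bit 6: prefix='10' -> emit 'f', reset
Bit 7: prefix='1' (no match yet)
Bit 8: prefix='10' -> emit 'f', reset
Bit 9: prefix='1' (no match yet)
Bit 10: prefix='11' -> emit 'n', reset
Bit 11: prefix='0' -> emit 'b', reset
Bit 12: prefix='1' (no match yet)
Bit 13: prefix='11' -> emit 'n', reset

Answer: 0 2 3 5 7 9 11 12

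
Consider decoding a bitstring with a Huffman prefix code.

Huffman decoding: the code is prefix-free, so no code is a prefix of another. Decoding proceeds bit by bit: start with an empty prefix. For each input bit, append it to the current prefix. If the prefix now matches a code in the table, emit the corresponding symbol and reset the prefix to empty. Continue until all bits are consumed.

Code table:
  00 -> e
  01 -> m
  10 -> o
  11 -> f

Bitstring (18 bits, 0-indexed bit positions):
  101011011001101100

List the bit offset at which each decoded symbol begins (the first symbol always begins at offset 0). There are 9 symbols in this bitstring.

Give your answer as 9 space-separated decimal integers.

Bit 0: prefix='1' (no match yet)
Bit 1: prefix='10' -> emit 'o', reset
Bit 2: prefix='1' (no match yet)
Bit 3: prefix='10' -> emit 'o', reset
Bit 4: prefix='1' (no match yet)
Bit 5: prefix='11' -> emit 'f', reset
Bit 6: prefix='0' (no match yet)
Bit 7: prefix='01' -> emit 'm', reset
Bit 8: prefix='1' (no match yet)
Bit 9: prefix='10' -> emit 'o', reset
Bit 10: prefix='0' (no match yet)
Bit 11: prefix='01' -> emit 'm', reset
Bit 12: prefix='1' (no match yet)
Bit 13: prefix='10' -> emit 'o', reset
Bit 14: prefix='1' (no match yet)
Bit 15: prefix='11' -> emit 'f', reset
Bit 16: prefix='0' (no match yet)
Bit 17: prefix='00' -> emit 'e', reset

Answer: 0 2 4 6 8 10 12 14 16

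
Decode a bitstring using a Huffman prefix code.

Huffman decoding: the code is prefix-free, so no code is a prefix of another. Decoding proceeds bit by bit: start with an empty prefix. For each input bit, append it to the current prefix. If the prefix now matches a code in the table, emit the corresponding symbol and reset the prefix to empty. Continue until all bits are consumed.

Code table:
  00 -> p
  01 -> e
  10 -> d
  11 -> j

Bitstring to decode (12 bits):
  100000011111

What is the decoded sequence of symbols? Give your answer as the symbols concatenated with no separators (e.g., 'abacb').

Bit 0: prefix='1' (no match yet)
Bit 1: prefix='10' -> emit 'd', reset
Bit 2: prefix='0' (no match yet)
Bit 3: prefix='00' -> emit 'p', reset
Bit 4: prefix='0' (no match yet)
Bit 5: prefix='00' -> emit 'p', reset
Bit 6: prefix='0' (no match yet)
Bit 7: prefix='01' -> emit 'e', reset
Bit 8: prefix='1' (no match yet)
Bit 9: prefix='11' -> emit 'j', reset
Bit 10: prefix='1' (no match yet)
Bit 11: prefix='11' -> emit 'j', reset

Answer: dppejj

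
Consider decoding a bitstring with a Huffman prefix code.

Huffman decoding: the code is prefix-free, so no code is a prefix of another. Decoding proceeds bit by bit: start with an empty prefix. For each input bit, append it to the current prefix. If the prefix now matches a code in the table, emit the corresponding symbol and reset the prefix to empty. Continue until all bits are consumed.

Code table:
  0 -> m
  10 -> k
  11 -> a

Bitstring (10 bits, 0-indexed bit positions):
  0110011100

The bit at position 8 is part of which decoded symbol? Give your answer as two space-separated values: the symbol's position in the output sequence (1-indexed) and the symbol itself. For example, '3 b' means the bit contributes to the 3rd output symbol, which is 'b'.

Answer: 6 k

Derivation:
Bit 0: prefix='0' -> emit 'm', reset
Bit 1: prefix='1' (no match yet)
Bit 2: prefix='11' -> emit 'a', reset
Bit 3: prefix='0' -> emit 'm', reset
Bit 4: prefix='0' -> emit 'm', reset
Bit 5: prefix='1' (no match yet)
Bit 6: prefix='11' -> emit 'a', reset
Bit 7: prefix='1' (no match yet)
Bit 8: prefix='10' -> emit 'k', reset
Bit 9: prefix='0' -> emit 'm', reset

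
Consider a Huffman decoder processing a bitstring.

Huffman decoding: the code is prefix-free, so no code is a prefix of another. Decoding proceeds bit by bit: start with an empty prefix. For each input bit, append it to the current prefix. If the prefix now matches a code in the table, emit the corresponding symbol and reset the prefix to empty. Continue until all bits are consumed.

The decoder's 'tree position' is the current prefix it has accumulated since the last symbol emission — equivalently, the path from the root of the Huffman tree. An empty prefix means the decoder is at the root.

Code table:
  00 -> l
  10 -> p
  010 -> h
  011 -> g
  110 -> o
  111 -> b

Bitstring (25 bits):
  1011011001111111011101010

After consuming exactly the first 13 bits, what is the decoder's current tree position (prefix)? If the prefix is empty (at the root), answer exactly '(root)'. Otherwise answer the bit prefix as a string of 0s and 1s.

Bit 0: prefix='1' (no match yet)
Bit 1: prefix='10' -> emit 'p', reset
Bit 2: prefix='1' (no match yet)
Bit 3: prefix='11' (no match yet)
Bit 4: prefix='110' -> emit 'o', reset
Bit 5: prefix='1' (no match yet)
Bit 6: prefix='11' (no match yet)
Bit 7: prefix='110' -> emit 'o', reset
Bit 8: prefix='0' (no match yet)
Bit 9: prefix='01' (no match yet)
Bit 10: prefix='011' -> emit 'g', reset
Bit 11: prefix='1' (no match yet)
Bit 12: prefix='11' (no match yet)

Answer: 11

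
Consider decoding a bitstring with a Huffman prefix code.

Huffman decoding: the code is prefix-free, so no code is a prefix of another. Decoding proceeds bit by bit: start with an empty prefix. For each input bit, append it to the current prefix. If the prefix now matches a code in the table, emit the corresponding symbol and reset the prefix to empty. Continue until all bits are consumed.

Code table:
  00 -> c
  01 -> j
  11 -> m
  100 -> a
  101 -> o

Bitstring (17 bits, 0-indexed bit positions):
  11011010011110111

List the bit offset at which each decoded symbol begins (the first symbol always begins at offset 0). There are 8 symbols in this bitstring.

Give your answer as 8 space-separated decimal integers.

Bit 0: prefix='1' (no match yet)
Bit 1: prefix='11' -> emit 'm', reset
Bit 2: prefix='0' (no match yet)
Bit 3: prefix='01' -> emit 'j', reset
Bit 4: prefix='1' (no match yet)
Bit 5: prefix='10' (no match yet)
Bit 6: prefix='101' -> emit 'o', reset
Bit 7: prefix='0' (no match yet)
Bit 8: prefix='00' -> emit 'c', reset
Bit 9: prefix='1' (no match yet)
Bit 10: prefix='11' -> emit 'm', reset
Bit 11: prefix='1' (no match yet)
Bit 12: prefix='11' -> emit 'm', reset
Bit 13: prefix='0' (no match yet)
Bit 14: prefix='01' -> emit 'j', reset
Bit 15: prefix='1' (no match yet)
Bit 16: prefix='11' -> emit 'm', reset

Answer: 0 2 4 7 9 11 13 15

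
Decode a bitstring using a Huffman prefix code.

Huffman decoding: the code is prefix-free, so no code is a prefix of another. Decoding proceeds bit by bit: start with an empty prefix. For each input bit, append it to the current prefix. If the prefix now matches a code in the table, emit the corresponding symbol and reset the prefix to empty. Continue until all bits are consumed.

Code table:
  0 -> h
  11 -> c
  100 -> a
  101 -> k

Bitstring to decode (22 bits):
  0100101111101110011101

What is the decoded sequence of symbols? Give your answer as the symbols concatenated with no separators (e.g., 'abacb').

Answer: hakcchcack

Derivation:
Bit 0: prefix='0' -> emit 'h', reset
Bit 1: prefix='1' (no match yet)
Bit 2: prefix='10' (no match yet)
Bit 3: prefix='100' -> emit 'a', reset
Bit 4: prefix='1' (no match yet)
Bit 5: prefix='10' (no match yet)
Bit 6: prefix='101' -> emit 'k', reset
Bit 7: prefix='1' (no match yet)
Bit 8: prefix='11' -> emit 'c', reset
Bit 9: prefix='1' (no match yet)
Bit 10: prefix='11' -> emit 'c', reset
Bit 11: prefix='0' -> emit 'h', reset
Bit 12: prefix='1' (no match yet)
Bit 13: prefix='11' -> emit 'c', reset
Bit 14: prefix='1' (no match yet)
Bit 15: prefix='10' (no match yet)
Bit 16: prefix='100' -> emit 'a', reset
Bit 17: prefix='1' (no match yet)
Bit 18: prefix='11' -> emit 'c', reset
Bit 19: prefix='1' (no match yet)
Bit 20: prefix='10' (no match yet)
Bit 21: prefix='101' -> emit 'k', reset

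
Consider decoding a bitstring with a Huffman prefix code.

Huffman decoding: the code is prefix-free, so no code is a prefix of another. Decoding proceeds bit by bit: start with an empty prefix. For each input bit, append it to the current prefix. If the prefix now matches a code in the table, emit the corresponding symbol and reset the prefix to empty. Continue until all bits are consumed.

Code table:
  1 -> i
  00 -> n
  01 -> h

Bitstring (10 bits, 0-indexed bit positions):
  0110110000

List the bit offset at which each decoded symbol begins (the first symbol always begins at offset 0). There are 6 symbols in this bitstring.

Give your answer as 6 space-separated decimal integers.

Answer: 0 2 3 5 6 8

Derivation:
Bit 0: prefix='0' (no match yet)
Bit 1: prefix='01' -> emit 'h', reset
Bit 2: prefix='1' -> emit 'i', reset
Bit 3: prefix='0' (no match yet)
Bit 4: prefix='01' -> emit 'h', reset
Bit 5: prefix='1' -> emit 'i', reset
Bit 6: prefix='0' (no match yet)
Bit 7: prefix='00' -> emit 'n', reset
Bit 8: prefix='0' (no match yet)
Bit 9: prefix='00' -> emit 'n', reset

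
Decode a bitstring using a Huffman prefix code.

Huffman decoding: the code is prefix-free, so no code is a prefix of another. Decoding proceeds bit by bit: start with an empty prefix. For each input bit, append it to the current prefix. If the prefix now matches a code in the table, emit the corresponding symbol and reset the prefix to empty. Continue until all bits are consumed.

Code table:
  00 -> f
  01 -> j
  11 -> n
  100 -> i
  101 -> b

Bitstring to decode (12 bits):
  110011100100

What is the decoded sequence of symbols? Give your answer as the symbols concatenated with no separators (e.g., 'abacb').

Answer: nfnii

Derivation:
Bit 0: prefix='1' (no match yet)
Bit 1: prefix='11' -> emit 'n', reset
Bit 2: prefix='0' (no match yet)
Bit 3: prefix='00' -> emit 'f', reset
Bit 4: prefix='1' (no match yet)
Bit 5: prefix='11' -> emit 'n', reset
Bit 6: prefix='1' (no match yet)
Bit 7: prefix='10' (no match yet)
Bit 8: prefix='100' -> emit 'i', reset
Bit 9: prefix='1' (no match yet)
Bit 10: prefix='10' (no match yet)
Bit 11: prefix='100' -> emit 'i', reset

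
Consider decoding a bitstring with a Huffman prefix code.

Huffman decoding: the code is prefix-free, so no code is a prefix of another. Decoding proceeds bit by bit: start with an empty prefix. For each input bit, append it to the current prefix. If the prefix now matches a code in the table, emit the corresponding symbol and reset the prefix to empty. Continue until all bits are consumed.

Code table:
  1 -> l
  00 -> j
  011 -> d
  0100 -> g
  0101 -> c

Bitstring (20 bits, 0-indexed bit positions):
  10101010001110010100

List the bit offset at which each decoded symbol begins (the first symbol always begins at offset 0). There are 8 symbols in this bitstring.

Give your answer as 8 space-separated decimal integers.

Answer: 0 1 5 9 12 13 15 16

Derivation:
Bit 0: prefix='1' -> emit 'l', reset
Bit 1: prefix='0' (no match yet)
Bit 2: prefix='01' (no match yet)
Bit 3: prefix='010' (no match yet)
Bit 4: prefix='0101' -> emit 'c', reset
Bit 5: prefix='0' (no match yet)
Bit 6: prefix='01' (no match yet)
Bit 7: prefix='010' (no match yet)
Bit 8: prefix='0100' -> emit 'g', reset
Bit 9: prefix='0' (no match yet)
Bit 10: prefix='01' (no match yet)
Bit 11: prefix='011' -> emit 'd', reset
Bit 12: prefix='1' -> emit 'l', reset
Bit 13: prefix='0' (no match yet)
Bit 14: prefix='00' -> emit 'j', reset
Bit 15: prefix='1' -> emit 'l', reset
Bit 16: prefix='0' (no match yet)
Bit 17: prefix='01' (no match yet)
Bit 18: prefix='010' (no match yet)
Bit 19: prefix='0100' -> emit 'g', reset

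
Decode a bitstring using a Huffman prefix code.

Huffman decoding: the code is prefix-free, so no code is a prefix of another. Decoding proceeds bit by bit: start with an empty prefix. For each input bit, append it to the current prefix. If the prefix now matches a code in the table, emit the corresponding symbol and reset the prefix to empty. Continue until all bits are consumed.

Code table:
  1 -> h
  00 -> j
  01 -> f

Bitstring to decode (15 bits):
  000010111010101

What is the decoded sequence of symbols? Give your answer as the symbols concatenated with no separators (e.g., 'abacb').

Answer: jjhfhhfff

Derivation:
Bit 0: prefix='0' (no match yet)
Bit 1: prefix='00' -> emit 'j', reset
Bit 2: prefix='0' (no match yet)
Bit 3: prefix='00' -> emit 'j', reset
Bit 4: prefix='1' -> emit 'h', reset
Bit 5: prefix='0' (no match yet)
Bit 6: prefix='01' -> emit 'f', reset
Bit 7: prefix='1' -> emit 'h', reset
Bit 8: prefix='1' -> emit 'h', reset
Bit 9: prefix='0' (no match yet)
Bit 10: prefix='01' -> emit 'f', reset
Bit 11: prefix='0' (no match yet)
Bit 12: prefix='01' -> emit 'f', reset
Bit 13: prefix='0' (no match yet)
Bit 14: prefix='01' -> emit 'f', reset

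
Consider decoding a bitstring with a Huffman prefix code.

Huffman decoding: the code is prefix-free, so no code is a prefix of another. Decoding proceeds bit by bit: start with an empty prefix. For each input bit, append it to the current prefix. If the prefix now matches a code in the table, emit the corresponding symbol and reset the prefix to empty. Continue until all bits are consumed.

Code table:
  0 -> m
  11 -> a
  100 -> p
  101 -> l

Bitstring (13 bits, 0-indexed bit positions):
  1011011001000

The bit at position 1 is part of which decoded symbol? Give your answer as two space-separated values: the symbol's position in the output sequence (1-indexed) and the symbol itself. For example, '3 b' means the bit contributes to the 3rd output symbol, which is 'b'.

Answer: 1 l

Derivation:
Bit 0: prefix='1' (no match yet)
Bit 1: prefix='10' (no match yet)
Bit 2: prefix='101' -> emit 'l', reset
Bit 3: prefix='1' (no match yet)
Bit 4: prefix='10' (no match yet)
Bit 5: prefix='101' -> emit 'l', reset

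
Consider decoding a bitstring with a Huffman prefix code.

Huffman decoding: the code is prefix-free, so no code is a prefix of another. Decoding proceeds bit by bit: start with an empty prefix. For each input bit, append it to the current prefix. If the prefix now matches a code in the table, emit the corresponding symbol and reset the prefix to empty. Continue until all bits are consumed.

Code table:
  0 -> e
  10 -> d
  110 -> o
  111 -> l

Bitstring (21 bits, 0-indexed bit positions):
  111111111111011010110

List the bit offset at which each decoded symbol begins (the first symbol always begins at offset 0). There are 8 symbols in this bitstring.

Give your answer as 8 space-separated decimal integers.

Bit 0: prefix='1' (no match yet)
Bit 1: prefix='11' (no match yet)
Bit 2: prefix='111' -> emit 'l', reset
Bit 3: prefix='1' (no match yet)
Bit 4: prefix='11' (no match yet)
Bit 5: prefix='111' -> emit 'l', reset
Bit 6: prefix='1' (no match yet)
Bit 7: prefix='11' (no match yet)
Bit 8: prefix='111' -> emit 'l', reset
Bit 9: prefix='1' (no match yet)
Bit 10: prefix='11' (no match yet)
Bit 11: prefix='111' -> emit 'l', reset
Bit 12: prefix='0' -> emit 'e', reset
Bit 13: prefix='1' (no match yet)
Bit 14: prefix='11' (no match yet)
Bit 15: prefix='110' -> emit 'o', reset
Bit 16: prefix='1' (no match yet)
Bit 17: prefix='10' -> emit 'd', reset
Bit 18: prefix='1' (no match yet)
Bit 19: prefix='11' (no match yet)
Bit 20: prefix='110' -> emit 'o', reset

Answer: 0 3 6 9 12 13 16 18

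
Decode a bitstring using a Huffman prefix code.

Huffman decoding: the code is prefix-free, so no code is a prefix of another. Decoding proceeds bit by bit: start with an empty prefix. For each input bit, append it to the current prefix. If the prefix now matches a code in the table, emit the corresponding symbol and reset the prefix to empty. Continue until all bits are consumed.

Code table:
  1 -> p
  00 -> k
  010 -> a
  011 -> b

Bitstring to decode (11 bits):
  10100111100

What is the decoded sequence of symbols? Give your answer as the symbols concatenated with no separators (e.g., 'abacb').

Bit 0: prefix='1' -> emit 'p', reset
Bit 1: prefix='0' (no match yet)
Bit 2: prefix='01' (no match yet)
Bit 3: prefix='010' -> emit 'a', reset
Bit 4: prefix='0' (no match yet)
Bit 5: prefix='01' (no match yet)
Bit 6: prefix='011' -> emit 'b', reset
Bit 7: prefix='1' -> emit 'p', reset
Bit 8: prefix='1' -> emit 'p', reset
Bit 9: prefix='0' (no match yet)
Bit 10: prefix='00' -> emit 'k', reset

Answer: pabppk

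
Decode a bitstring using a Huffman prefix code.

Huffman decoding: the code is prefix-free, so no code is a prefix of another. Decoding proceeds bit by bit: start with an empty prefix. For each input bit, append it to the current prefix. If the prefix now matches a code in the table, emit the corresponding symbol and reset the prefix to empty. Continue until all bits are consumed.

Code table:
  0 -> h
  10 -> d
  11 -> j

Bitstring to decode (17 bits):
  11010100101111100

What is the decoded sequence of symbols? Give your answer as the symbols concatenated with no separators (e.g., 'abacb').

Answer: jhddhdjjdh

Derivation:
Bit 0: prefix='1' (no match yet)
Bit 1: prefix='11' -> emit 'j', reset
Bit 2: prefix='0' -> emit 'h', reset
Bit 3: prefix='1' (no match yet)
Bit 4: prefix='10' -> emit 'd', reset
Bit 5: prefix='1' (no match yet)
Bit 6: prefix='10' -> emit 'd', reset
Bit 7: prefix='0' -> emit 'h', reset
Bit 8: prefix='1' (no match yet)
Bit 9: prefix='10' -> emit 'd', reset
Bit 10: prefix='1' (no match yet)
Bit 11: prefix='11' -> emit 'j', reset
Bit 12: prefix='1' (no match yet)
Bit 13: prefix='11' -> emit 'j', reset
Bit 14: prefix='1' (no match yet)
Bit 15: prefix='10' -> emit 'd', reset
Bit 16: prefix='0' -> emit 'h', reset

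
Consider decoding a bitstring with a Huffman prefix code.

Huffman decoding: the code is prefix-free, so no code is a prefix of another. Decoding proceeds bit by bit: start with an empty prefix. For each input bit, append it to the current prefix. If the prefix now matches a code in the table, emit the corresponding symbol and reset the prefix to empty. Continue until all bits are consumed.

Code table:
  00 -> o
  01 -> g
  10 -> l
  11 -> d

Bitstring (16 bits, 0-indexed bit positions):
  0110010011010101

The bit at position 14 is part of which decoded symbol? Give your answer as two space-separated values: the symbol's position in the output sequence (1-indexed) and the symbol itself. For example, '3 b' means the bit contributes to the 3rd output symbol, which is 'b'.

Bit 0: prefix='0' (no match yet)
Bit 1: prefix='01' -> emit 'g', reset
Bit 2: prefix='1' (no match yet)
Bit 3: prefix='10' -> emit 'l', reset
Bit 4: prefix='0' (no match yet)
Bit 5: prefix='01' -> emit 'g', reset
Bit 6: prefix='0' (no match yet)
Bit 7: prefix='00' -> emit 'o', reset
Bit 8: prefix='1' (no match yet)
Bit 9: prefix='11' -> emit 'd', reset
Bit 10: prefix='0' (no match yet)
Bit 11: prefix='01' -> emit 'g', reset
Bit 12: prefix='0' (no match yet)
Bit 13: prefix='01' -> emit 'g', reset
Bit 14: prefix='0' (no match yet)
Bit 15: prefix='01' -> emit 'g', reset

Answer: 8 g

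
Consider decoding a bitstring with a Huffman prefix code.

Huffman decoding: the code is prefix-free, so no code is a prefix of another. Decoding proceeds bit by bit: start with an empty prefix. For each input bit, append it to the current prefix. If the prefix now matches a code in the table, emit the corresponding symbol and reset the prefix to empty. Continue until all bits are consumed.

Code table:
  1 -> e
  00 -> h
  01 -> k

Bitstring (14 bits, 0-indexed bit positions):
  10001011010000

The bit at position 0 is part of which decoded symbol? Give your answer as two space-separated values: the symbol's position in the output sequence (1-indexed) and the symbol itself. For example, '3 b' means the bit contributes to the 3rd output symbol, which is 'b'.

Bit 0: prefix='1' -> emit 'e', reset
Bit 1: prefix='0' (no match yet)
Bit 2: prefix='00' -> emit 'h', reset
Bit 3: prefix='0' (no match yet)
Bit 4: prefix='01' -> emit 'k', reset

Answer: 1 e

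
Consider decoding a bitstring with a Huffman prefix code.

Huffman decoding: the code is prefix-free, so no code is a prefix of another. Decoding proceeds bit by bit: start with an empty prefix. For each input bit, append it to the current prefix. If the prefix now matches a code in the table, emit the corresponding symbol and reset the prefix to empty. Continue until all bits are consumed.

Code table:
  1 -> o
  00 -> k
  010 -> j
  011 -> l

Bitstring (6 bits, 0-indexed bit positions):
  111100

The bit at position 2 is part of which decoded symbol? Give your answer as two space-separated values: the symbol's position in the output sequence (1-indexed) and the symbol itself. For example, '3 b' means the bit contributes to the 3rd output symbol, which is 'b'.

Answer: 3 o

Derivation:
Bit 0: prefix='1' -> emit 'o', reset
Bit 1: prefix='1' -> emit 'o', reset
Bit 2: prefix='1' -> emit 'o', reset
Bit 3: prefix='1' -> emit 'o', reset
Bit 4: prefix='0' (no match yet)
Bit 5: prefix='00' -> emit 'k', reset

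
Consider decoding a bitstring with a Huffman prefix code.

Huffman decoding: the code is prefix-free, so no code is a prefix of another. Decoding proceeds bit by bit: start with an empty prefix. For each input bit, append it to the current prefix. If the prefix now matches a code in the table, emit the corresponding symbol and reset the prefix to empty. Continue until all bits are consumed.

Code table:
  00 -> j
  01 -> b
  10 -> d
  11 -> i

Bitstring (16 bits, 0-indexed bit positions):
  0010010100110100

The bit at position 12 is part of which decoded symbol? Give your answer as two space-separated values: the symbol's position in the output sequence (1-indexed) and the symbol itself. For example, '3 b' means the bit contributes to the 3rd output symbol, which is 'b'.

Bit 0: prefix='0' (no match yet)
Bit 1: prefix='00' -> emit 'j', reset
Bit 2: prefix='1' (no match yet)
Bit 3: prefix='10' -> emit 'd', reset
Bit 4: prefix='0' (no match yet)
Bit 5: prefix='01' -> emit 'b', reset
Bit 6: prefix='0' (no match yet)
Bit 7: prefix='01' -> emit 'b', reset
Bit 8: prefix='0' (no match yet)
Bit 9: prefix='00' -> emit 'j', reset
Bit 10: prefix='1' (no match yet)
Bit 11: prefix='11' -> emit 'i', reset
Bit 12: prefix='0' (no match yet)
Bit 13: prefix='01' -> emit 'b', reset
Bit 14: prefix='0' (no match yet)
Bit 15: prefix='00' -> emit 'j', reset

Answer: 7 b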